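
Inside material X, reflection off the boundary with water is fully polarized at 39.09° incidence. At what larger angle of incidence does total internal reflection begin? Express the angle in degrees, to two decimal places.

θ_c ≈ 54.33°

tan θ_B = n₂/n₁ = tan 39.09° = 0.8124.
Total internal reflection: sin θ_c = n₂/n₁ = 0.8124.
θ_c = arcsin(0.8124) = 54.33°.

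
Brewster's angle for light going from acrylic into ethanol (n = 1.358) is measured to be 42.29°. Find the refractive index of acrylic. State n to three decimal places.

Full polarization of the reflected beam means tan θ_B = n₂/n₁, where n₁ is the incident medium (acrylic).
n₁ = n₂ / tan θ_B = 1.358 / tan 42.29° = 1.493.

n ≈ 1.493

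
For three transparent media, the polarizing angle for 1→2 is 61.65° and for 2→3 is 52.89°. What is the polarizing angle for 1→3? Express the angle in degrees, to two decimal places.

θ_B ≈ 67.79°

n₂/n₁ = tan 61.65° = 1.8533 and n₃/n₂ = tan 52.89° = 1.3218.
So n₃/n₁ = (n₂/n₁)(n₃/n₂) = 1.8533 × 1.3218 = 2.4496.
θ_B(1→3) = arctan(2.4496) = 67.79°.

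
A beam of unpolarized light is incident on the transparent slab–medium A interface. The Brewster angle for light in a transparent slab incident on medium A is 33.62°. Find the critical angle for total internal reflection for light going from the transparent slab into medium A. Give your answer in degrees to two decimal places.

tan θ_B = n₂/n₁ = tan 33.62° = 0.6649.
Total internal reflection: sin θ_c = n₂/n₁ = 0.6649.
θ_c = arcsin(0.6649) = 41.67°.

θ_c ≈ 41.67°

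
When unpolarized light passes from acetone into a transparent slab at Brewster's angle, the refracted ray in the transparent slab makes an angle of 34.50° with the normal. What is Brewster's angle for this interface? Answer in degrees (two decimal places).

θ_B ≈ 55.50°

Brewster's condition makes the reflected and refracted beams perpendicular: θ_B + θ_t = 90°.
θ_B = 90° − 34.50° = 55.50°.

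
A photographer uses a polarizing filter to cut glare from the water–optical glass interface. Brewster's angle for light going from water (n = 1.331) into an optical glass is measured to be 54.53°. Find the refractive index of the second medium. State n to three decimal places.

At Brewster's angle, tan θ_B = n₂/n₁ with n₁ on the incident side (water) and n₂ on the transmitted side (an optical glass).
n₂ = n₁ tan θ_B = 1.331 × tan 54.53° = 1.868.

n ≈ 1.868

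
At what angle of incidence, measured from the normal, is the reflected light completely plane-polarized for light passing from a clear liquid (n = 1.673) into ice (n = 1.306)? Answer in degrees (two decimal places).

At Brewster's angle the reflected and refracted rays are perpendicular, which with Snell's law gives tan θ_B = n₂/n₁.
Here n₂/n₁ = 1.306/1.673 = 0.7806, and Brewster's law gives tan θ_B = n₂/n₁.
θ_B = arctan(0.7806) = 37.98°.

θ_B ≈ 37.98°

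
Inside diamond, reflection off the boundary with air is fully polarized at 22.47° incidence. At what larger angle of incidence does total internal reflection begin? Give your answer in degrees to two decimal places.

tan θ_B = n₂/n₁ = tan 22.47° = 0.4136.
Total internal reflection: sin θ_c = n₂/n₁ = 0.4136.
θ_c = arcsin(0.4136) = 24.43°.

θ_c ≈ 24.43°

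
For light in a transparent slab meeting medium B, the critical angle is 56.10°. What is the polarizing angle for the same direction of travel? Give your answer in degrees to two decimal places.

n₂/n₁ = sin θ_c = sin 56.10° = 0.8300.
tan θ_B equals the same ratio, so θ_B = arctan(0.8300) = 39.69°.

θ_B ≈ 39.69°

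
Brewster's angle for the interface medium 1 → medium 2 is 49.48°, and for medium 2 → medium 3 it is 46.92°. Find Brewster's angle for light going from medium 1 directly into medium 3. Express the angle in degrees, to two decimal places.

θ_B ≈ 51.37°

tan θ_B(1→2) = n₂/n₁ = tan 49.48° = 1.1700.
tan θ_B(2→3) = n₃/n₂ = tan 46.92° = 1.0694.
So n₃/n₁ = (n₂/n₁)(n₃/n₂) = 1.1700 × 1.0694 = 1.2512.
θ_B(1→3) = arctan(1.2512) = 51.37°.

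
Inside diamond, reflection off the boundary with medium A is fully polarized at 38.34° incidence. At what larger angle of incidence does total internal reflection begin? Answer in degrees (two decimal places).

θ_c ≈ 52.27°

From Brewster, n₂/n₁ = tan θ_B = tan 38.34° = 0.7909.
Then sin θ_c = n₂/n₁ = 0.7909, so θ_c = arcsin 0.7909 = 52.27°.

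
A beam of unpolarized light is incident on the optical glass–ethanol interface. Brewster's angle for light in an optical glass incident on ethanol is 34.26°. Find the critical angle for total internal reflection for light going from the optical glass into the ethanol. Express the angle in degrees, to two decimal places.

θ_c ≈ 42.93°

n₂/n₁ = tan 34.26° = 0.6811; the critical angle satisfies sin θ_c = n₂/n₁.
θ_c = arcsin(0.6811) = 42.93°.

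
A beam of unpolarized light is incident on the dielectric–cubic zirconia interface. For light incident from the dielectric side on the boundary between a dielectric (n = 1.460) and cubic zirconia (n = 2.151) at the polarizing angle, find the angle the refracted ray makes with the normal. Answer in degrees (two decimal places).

θ_t ≈ 34.17°

tan θ_B = n₂/n₁ = 2.151/1.460 = 1.4733, so θ_B = 55.83°.
At Brewster's angle the reflected and refracted rays are perpendicular, so θ_t = 90° − θ_B = 90° − 55.83° = 34.17°.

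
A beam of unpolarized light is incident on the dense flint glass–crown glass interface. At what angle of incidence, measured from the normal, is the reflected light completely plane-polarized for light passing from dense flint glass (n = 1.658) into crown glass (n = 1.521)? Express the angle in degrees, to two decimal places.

θ_B ≈ 42.53°

Brewster's condition: tan θ_B = n₂/n₁ = 1.521/1.658 = 0.9174. Taking the arctangent, θ_B = 42.53°.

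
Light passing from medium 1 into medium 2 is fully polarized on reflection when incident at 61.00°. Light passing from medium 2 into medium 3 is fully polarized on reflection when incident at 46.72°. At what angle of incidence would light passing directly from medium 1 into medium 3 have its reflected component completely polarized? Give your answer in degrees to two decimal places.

tan θ_B(1→2) = n₂/n₁ = tan 61.00° = 1.8040.
tan θ_B(2→3) = n₃/n₂ = tan 46.72° = 1.0619.
n₃/n₁ = 1.9157. Then tan θ_B(1→3) = n₃/n₁, so θ_B(1→3) = arctan(1.9157) = 62.44°.

θ_B ≈ 62.44°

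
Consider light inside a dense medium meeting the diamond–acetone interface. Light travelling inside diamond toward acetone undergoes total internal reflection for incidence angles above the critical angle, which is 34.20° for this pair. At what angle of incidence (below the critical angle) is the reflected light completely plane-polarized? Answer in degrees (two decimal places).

n₂/n₁ = sin θ_c = sin 34.20° = 0.5621.
tan θ_B equals the same ratio, so θ_B = arctan(0.5621) = 29.34°.

θ_B ≈ 29.34°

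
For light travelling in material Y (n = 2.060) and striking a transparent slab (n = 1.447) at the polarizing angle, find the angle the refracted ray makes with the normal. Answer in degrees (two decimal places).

First find Brewster's angle: tan θ_B = 1.447/2.060 = 0.7024, giving θ_B = 35.09°.
Since θ_B + θ_t = 90° at Brewster incidence, θ_t = 90° − 35.09° = 54.91°.

θ_t ≈ 54.91°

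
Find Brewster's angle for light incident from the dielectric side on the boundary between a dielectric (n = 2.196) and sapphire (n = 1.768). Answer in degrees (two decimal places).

θ_B ≈ 38.84°

The reflected p-component vanishes when tan θ_B = n₂/n₁.
Brewster's condition: tan θ_B = n₂/n₁ = 1.768/2.196 = 0.8051.
θ_B = arctan(0.8051) = 38.84°.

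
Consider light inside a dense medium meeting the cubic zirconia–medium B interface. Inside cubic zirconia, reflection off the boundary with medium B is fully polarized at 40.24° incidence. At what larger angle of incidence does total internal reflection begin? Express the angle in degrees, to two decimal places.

From Brewster, n₂/n₁ = tan θ_B = tan 40.24° = 0.8463.
Then sin θ_c = n₂/n₁ = 0.8463, so θ_c = arcsin 0.8463 = 57.81°.

θ_c ≈ 57.81°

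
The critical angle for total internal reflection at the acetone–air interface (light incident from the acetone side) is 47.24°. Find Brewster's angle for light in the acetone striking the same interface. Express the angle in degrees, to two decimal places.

n₂/n₁ = sin θ_c = sin 47.24° = 0.7342.
tan θ_B equals the same ratio, so θ_B = arctan(0.7342) = 36.29°.

θ_B ≈ 36.29°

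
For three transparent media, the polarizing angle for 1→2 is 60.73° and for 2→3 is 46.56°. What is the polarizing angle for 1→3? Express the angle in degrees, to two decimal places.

n₂/n₁ = tan 60.73° = 1.7842 and n₃/n₂ = tan 46.56° = 1.0560.
Multiplying, n₃/n₁ = 1.7842 × 1.0560 = 1.8841, and θ_B(1→3) = arctan 1.8841 = 62.04°.

θ_B ≈ 62.04°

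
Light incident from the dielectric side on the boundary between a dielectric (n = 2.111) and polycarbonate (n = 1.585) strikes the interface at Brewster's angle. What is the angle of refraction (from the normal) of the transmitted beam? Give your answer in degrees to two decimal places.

θ_t ≈ 53.10°

First find Brewster's angle: tan θ_B = 1.585/2.111 = 0.7508, giving θ_B = 36.90°.
The refracted ray is perpendicular to the reflected ray, so θ_t = 90° − θ_B = 53.10°.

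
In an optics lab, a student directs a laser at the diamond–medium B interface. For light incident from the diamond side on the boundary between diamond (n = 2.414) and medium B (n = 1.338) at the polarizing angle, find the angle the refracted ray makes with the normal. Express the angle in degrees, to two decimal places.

tan θ_B = n₂/n₁ = 1.338/2.414 = 0.5543, so θ_B = 29.00°.
At Brewster's angle the reflected and refracted rays are perpendicular, so θ_t = 90° − θ_B = 90° − 29.00° = 61.00°.

θ_t ≈ 61.00°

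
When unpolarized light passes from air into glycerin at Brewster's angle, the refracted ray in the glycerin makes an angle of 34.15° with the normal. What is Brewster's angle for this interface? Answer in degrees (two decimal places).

Since the reflected and refracted rays are at right angles at the polarizing angle, θ_B + θ_t = 90°.
So θ_B = 90° − θ_t = 90° − 34.15° = 55.85°.

θ_B ≈ 55.85°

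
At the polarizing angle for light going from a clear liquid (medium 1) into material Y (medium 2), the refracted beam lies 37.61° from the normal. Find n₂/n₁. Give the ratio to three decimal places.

At Brewster incidence θ_B = 90° − θ_t = 90° − 37.61° = 52.39°.
tan θ_B = n₂/n₁, so n₂/n₁ = tan 52.39° = 1.298.

n₂/n₁ ≈ 1.298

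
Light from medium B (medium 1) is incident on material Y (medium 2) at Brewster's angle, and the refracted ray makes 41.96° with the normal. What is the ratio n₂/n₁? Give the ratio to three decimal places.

At Brewster incidence θ_B = 90° − θ_t = 90° − 41.96° = 48.04°.
Then n₂/n₁ = tan θ_B = tan 48.04° = 1.112.

n₂/n₁ ≈ 1.112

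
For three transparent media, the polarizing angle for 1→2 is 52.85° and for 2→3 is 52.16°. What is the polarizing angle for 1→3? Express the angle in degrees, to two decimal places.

θ_B ≈ 59.52°

Each Brewster angle gives a ratio: n₂/n₁ = tan 52.85° = 1.3198, n₃/n₂ = tan 52.16° = 1.2873.
Multiplying, n₃/n₁ = 1.3198 × 1.2873 = 1.6991, and θ_B(1→3) = arctan 1.6991 = 59.52°.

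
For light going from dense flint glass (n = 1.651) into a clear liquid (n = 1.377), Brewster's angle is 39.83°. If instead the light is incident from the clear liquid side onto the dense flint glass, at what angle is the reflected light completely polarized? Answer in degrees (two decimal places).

θ_B' ≈ 50.17°

The two Brewster angles are complementary: θ_B' = 90° − θ_B = 90° − 39.83° = 50.17°.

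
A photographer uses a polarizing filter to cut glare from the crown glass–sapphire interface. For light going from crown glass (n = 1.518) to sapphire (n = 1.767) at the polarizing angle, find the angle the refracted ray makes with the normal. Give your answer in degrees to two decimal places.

θ_t ≈ 40.67°

tan θ_B = n₂/n₁ = 1.767/1.518 = 1.1640, so θ_B = 49.33°.
At Brewster's angle the reflected and refracted rays are perpendicular, so θ_t = 90° − θ_B = 90° − 49.33° = 40.67°.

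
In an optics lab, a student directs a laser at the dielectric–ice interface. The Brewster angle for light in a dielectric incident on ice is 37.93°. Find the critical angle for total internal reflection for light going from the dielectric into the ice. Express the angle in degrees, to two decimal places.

n₂/n₁ = tan 37.93° = 0.7793; the critical angle satisfies sin θ_c = n₂/n₁.
θ_c = arcsin(0.7793) = 51.20°.

θ_c ≈ 51.20°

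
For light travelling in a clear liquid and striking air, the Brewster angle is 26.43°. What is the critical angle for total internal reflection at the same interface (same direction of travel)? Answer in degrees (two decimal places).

tan θ_B = n₂/n₁ = tan 26.43° = 0.4971.
Total internal reflection: sin θ_c = n₂/n₁ = 0.4971.
θ_c = arcsin(0.4971) = 29.81°.

θ_c ≈ 29.81°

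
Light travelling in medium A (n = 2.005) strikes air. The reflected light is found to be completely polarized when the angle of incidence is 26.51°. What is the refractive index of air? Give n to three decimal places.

n ≈ 1.000

Brewster's law: tan θ_B = n₂/n₁ (light incident in medium A, refracted into air).
n₂ = n₁ tan θ_B = 2.005 × tan 26.51° = 1.000.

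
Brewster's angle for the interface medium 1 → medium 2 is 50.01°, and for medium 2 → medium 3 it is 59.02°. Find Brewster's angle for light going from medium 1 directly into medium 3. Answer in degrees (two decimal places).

θ_B ≈ 63.27°

tan θ_B(1→2) = n₂/n₁ = tan 50.01° = 1.1922.
tan θ_B(2→3) = n₃/n₂ = tan 59.02° = 1.6656.
Multiplying, n₃/n₁ = 1.1922 × 1.6656 = 1.9857, and θ_B(1→3) = arctan 1.9857 = 63.27°.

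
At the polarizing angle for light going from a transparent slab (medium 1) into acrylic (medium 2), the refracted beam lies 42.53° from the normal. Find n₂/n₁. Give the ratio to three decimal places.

n₂/n₁ ≈ 1.090

At Brewster incidence θ_B = 90° − θ_t = 90° − 42.53° = 47.47°.
tan θ_B = n₂/n₁, so n₂/n₁ = tan 47.47° = 1.090.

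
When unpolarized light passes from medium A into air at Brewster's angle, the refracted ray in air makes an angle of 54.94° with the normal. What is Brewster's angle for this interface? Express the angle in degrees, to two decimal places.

At Brewster's angle the reflected and refracted rays are perpendicular, so θ_B + θ_t = 90°.
So θ_B = 90° − θ_t = 90° − 54.94° = 35.06°.

θ_B ≈ 35.06°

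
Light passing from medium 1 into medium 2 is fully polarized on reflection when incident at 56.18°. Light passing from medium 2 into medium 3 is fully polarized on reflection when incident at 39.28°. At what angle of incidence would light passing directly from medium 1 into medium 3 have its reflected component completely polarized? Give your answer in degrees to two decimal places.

θ_B ≈ 50.68°

n₂/n₁ = tan 56.18° = 1.4927 and n₃/n₂ = tan 39.28° = 0.8179.
Multiplying, n₃/n₁ = 1.4927 × 0.8179 = 1.2209, and θ_B(1→3) = arctan 1.2209 = 50.68°.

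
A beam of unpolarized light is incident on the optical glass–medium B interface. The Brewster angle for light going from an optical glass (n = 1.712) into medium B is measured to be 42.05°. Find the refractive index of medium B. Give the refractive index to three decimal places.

n ≈ 1.544

Brewster's law: tan θ_B = n₂/n₁ (light incident in an optical glass, refracted into medium B).
n₂ = n₁ tan θ_B = 1.712 × tan 42.05° = 1.544.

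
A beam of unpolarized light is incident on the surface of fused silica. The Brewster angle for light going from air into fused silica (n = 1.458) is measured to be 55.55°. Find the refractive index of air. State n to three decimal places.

n ≈ 1.000

At the Brewster angle, tan θ_B = n₂/n₁ with n₁ on the incident side (air) and n₂ on the transmitted side (fused silica).
n₁ = n₂ / tan θ_B = 1.458 / tan 55.55° = 1.000.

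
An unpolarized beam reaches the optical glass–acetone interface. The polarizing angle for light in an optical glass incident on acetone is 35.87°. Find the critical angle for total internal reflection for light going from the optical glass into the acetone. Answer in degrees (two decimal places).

θ_c ≈ 46.31°

From Brewster, n₂/n₁ = tan θ_B = tan 35.87° = 0.7231.
Then sin θ_c = n₂/n₁ = 0.7231, so θ_c = arcsin 0.7231 = 46.31°.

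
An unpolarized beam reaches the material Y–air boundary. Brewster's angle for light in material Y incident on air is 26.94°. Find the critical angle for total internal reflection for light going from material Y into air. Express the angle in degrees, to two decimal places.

θ_c ≈ 30.54°

From Brewster, n₂/n₁ = tan θ_B = tan 26.94° = 0.5082.
Then sin θ_c = n₂/n₁ = 0.5082, so θ_c = arcsin 0.5082 = 30.54°.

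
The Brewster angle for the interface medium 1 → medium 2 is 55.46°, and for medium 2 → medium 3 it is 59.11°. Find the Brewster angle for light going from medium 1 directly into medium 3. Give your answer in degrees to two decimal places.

tan θ_B(1→2) = n₂/n₁ = tan 55.46° = 1.4528.
tan θ_B(2→3) = n₃/n₂ = tan 59.11° = 1.6715.
So n₃/n₁ = (n₂/n₁)(n₃/n₂) = 1.4528 × 1.6715 = 2.4285.
θ_B(1→3) = arctan(2.4285) = 67.62°.

θ_B ≈ 67.62°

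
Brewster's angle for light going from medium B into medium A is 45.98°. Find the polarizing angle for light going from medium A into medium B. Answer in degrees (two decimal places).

θ_B' ≈ 44.02°

Reversing the direction swaps n₁ and n₂, so tan θ_B' = 1/tan θ_B and θ_B' = 90° − θ_B.
Hence θ_B' = 90° − 45.98° = 44.02°.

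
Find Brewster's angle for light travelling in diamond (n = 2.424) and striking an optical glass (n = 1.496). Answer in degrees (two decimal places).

Here n₂/n₁ = 1.496/2.424 = 0.6172, and Brewster's law gives tan θ_B = n₂/n₁.
So θ_B = arctan 0.6172 = 31.68°.

θ_B ≈ 31.68°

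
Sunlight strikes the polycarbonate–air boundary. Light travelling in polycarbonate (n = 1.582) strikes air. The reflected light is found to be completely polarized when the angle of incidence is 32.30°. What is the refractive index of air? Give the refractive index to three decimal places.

Full polarization of the reflected beam means tan θ_B = n₂/n₁, where n₁ is the incident medium (polycarbonate).
n₂ = n₁ tan θ_B = 1.582 × tan 32.30° = 1.000.

n ≈ 1.000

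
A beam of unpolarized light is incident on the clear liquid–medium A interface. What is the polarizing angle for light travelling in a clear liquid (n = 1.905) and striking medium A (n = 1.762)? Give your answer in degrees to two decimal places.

tan θ_B = n₂/n₁ = 1.762/1.905 = 0.9249.
θ_B = arctan(0.9249) = 42.77°.

θ_B ≈ 42.77°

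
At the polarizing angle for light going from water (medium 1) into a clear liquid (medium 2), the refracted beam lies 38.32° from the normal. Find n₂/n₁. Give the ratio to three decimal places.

n₂/n₁ ≈ 1.265

θ_B + θ_t = 90°, so θ_B = 90° − 38.32° = 51.68°.
Then n₂/n₁ = tan θ_B = tan 51.68° = 1.265.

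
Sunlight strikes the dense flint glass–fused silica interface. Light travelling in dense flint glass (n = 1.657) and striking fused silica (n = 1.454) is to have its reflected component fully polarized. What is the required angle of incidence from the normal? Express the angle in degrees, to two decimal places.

Here n₂/n₁ = 1.454/1.657 = 0.8775, and Brewster's law gives tan θ_B = n₂/n₁.
θ_B = arctan(0.8775) = 41.27°.

θ_B ≈ 41.27°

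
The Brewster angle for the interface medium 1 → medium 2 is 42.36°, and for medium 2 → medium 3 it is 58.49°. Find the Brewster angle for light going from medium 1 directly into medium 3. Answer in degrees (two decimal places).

Each Brewster angle gives a ratio: n₂/n₁ = tan 42.36° = 0.9118, n₃/n₂ = tan 58.49° = 1.6312.
n₃/n₁ = 1.4874. Then tan θ_B(1→3) = n₃/n₁, so θ_B(1→3) = arctan(1.4874) = 56.09°.

θ_B ≈ 56.09°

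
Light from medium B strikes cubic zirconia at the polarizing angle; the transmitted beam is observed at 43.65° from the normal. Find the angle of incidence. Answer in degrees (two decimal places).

θ_B ≈ 46.35°

Brewster's condition makes the reflected and refracted beams perpendicular: θ_B + θ_t = 90°.
θ_B = 90° − 43.65° = 46.35°.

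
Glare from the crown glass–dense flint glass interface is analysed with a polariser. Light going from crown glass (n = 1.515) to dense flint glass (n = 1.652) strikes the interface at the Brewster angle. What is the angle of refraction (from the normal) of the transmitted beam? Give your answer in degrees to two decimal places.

tan θ_B = n₂/n₁ = 1.652/1.515 = 1.0904, so θ_B = 47.48°.
Since θ_B + θ_t = 90° at Brewster incidence, θ_t = 90° − 47.48° = 42.52°.

θ_t ≈ 42.52°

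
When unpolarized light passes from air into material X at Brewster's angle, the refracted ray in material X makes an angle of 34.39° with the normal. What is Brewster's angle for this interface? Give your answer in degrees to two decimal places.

θ_B ≈ 55.61°

At Brewster's angle the reflected and refracted rays are perpendicular, so θ_B + θ_t = 90°.
So θ_B = 90° − θ_t = 90° − 34.39° = 55.61°.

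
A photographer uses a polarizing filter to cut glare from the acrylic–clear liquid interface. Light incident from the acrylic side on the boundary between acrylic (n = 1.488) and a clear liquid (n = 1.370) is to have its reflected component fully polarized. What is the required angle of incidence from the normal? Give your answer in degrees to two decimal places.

At Brewster's angle the reflected and refracted rays are perpendicular, which with Snell's law gives tan θ_B = n₂/n₁.
tan θ_B = n₂/n₁ = 1.370/1.488 = 0.9207. Taking the arctangent, θ_B = 42.64°.

θ_B ≈ 42.64°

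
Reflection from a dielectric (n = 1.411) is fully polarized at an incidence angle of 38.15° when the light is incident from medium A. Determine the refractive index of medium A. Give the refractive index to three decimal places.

n ≈ 1.796

Brewster's law: tan θ_B = n₂/n₁ (light incident in medium A, refracted into a dielectric).
n₁ = n₂ / tan θ_B = 1.411 / tan 38.15° = 1.796.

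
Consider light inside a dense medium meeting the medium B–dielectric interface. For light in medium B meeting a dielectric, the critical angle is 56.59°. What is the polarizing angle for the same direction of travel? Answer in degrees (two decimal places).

n₂/n₁ = sin θ_c = sin 56.59° = 0.8348.
tan θ_B equals the same ratio, so θ_B = arctan(0.8348) = 39.85°.

θ_B ≈ 39.85°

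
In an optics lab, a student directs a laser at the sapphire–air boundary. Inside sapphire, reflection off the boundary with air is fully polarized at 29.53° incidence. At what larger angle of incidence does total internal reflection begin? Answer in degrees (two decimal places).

θ_c ≈ 34.50°

tan θ_B = n₂/n₁ = tan 29.53° = 0.5665.
Total internal reflection: sin θ_c = n₂/n₁ = 0.5665.
θ_c = arcsin(0.5665) = 34.50°.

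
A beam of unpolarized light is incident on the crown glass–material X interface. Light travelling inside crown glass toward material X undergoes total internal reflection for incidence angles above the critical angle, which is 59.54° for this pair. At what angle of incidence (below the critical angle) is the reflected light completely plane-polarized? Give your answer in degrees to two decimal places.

n₂/n₁ = sin θ_c = sin 59.54° = 0.8620.
tan θ_B equals the same ratio, so θ_B = arctan(0.8620) = 40.76°.

θ_B ≈ 40.76°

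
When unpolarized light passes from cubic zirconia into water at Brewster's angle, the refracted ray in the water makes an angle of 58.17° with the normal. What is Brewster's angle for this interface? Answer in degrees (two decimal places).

θ_B ≈ 31.83°

Brewster's condition makes the reflected and refracted beams perpendicular: θ_B + θ_t = 90°.
So θ_B = 90° − θ_t = 90° − 58.17° = 31.83°.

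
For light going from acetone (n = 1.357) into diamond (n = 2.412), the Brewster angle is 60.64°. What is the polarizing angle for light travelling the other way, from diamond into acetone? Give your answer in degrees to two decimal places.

tan θ_B' = n₁/n₂ = 1/tan θ_B, so θ_B' = 90° − θ_B.
θ_B' = 90° − 60.64° = 29.36°.

θ_B' ≈ 29.36°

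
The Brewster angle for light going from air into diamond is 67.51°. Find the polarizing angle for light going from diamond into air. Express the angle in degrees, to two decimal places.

Reversing the direction swaps n₁ and n₂, so tan θ_B' = 1/tan θ_B and θ_B' = 90° − θ_B.
Hence θ_B' = 90° − 67.51° = 22.49°.

θ_B' ≈ 22.49°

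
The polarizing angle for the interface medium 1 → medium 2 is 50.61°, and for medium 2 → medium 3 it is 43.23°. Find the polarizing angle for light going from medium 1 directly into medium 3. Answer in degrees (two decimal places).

θ_B ≈ 48.86°

Each Brewster angle gives a ratio: n₂/n₁ = tan 50.61° = 1.2179, n₃/n₂ = tan 43.23° = 0.9400.
n₃/n₁ = 1.1448. Then tan θ_B(1→3) = n₃/n₁, so θ_B(1→3) = arctan(1.1448) = 48.86°.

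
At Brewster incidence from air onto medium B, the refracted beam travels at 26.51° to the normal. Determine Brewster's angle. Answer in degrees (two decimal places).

θ_B ≈ 63.49°

Since the reflected and refracted rays are at right angles at the polarizing angle, θ_B + θ_t = 90°.
θ_B = 90° − 26.51° = 63.49°.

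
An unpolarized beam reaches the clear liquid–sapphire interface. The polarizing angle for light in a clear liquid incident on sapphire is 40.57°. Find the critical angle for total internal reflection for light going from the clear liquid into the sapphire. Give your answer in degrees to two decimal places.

n₂/n₁ = tan 40.57° = 0.8562; the critical angle satisfies sin θ_c = n₂/n₁.
θ_c = arcsin(0.8562) = 58.89°.

θ_c ≈ 58.89°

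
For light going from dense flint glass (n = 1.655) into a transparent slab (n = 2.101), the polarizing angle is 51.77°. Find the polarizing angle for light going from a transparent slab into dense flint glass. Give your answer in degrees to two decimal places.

θ_B' ≈ 38.23°

The two Brewster angles are complementary: θ_B' = 90° − θ_B = 90° − 51.77° = 38.23°.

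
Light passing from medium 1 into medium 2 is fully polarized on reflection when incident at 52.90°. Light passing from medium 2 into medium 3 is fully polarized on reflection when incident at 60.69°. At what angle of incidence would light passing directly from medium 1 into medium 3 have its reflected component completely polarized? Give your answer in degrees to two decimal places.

Each Brewster angle gives a ratio: n₂/n₁ = tan 52.90° = 1.3222, n₃/n₂ = tan 60.69° = 1.7813.
n₃/n₁ = 2.3552. Then tan θ_B(1→3) = n₃/n₁, so θ_B(1→3) = arctan(2.3552) = 66.99°.

θ_B ≈ 66.99°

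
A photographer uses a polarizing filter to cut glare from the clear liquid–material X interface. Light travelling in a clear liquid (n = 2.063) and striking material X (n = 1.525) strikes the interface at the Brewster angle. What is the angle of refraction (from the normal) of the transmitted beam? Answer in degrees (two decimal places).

tan θ_B = n₂/n₁ = 1.525/2.063 = 0.7392, so θ_B = 36.47°.
Since θ_B + θ_t = 90° at Brewster incidence, θ_t = 90° − 36.47° = 53.53°.

θ_t ≈ 53.53°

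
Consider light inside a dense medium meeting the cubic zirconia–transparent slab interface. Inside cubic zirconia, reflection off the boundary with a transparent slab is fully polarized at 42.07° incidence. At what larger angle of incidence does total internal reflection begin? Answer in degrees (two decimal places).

θ_c ≈ 64.50°

n₂/n₁ = tan 42.07° = 0.9026; the critical angle satisfies sin θ_c = n₂/n₁.
θ_c = arcsin(0.9026) = 64.50°.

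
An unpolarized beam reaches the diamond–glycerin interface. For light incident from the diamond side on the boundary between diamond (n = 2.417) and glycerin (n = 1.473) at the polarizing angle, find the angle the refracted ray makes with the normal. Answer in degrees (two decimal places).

First find Brewster's angle: tan θ_B = 1.473/2.417 = 0.6094, giving θ_B = 31.36°.
Since θ_B + θ_t = 90° at Brewster incidence, θ_t = 90° − 31.36° = 58.64°.

θ_t ≈ 58.64°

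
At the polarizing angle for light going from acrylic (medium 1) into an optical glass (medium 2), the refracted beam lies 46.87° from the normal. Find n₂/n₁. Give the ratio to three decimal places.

n₂/n₁ ≈ 0.937

At Brewster incidence θ_B = 90° − θ_t = 90° − 46.87° = 43.13°.
tan θ_B = n₂/n₁, so n₂/n₁ = tan 43.13° = 0.937.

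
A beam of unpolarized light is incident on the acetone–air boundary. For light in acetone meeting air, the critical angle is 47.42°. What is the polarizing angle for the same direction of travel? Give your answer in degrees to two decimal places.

θ_B ≈ 36.37°

sin θ_c = n₂/n₁, so n₂/n₁ = sin 47.42° = 0.7363.
Brewster: tan θ_B = n₂/n₁ = 0.7363.
θ_B = arctan(0.7363) = 36.37°.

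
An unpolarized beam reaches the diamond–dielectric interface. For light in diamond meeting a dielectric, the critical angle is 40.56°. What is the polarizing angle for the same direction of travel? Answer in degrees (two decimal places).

θ_B ≈ 33.03°

At the critical angle sin θ_c = n₂/n₁, giving n₂/n₁ = sin 40.56° = 0.6502.
Then tan θ_B = n₂/n₁ = 0.6502, so θ_B = arctan 0.6502 = 33.03°.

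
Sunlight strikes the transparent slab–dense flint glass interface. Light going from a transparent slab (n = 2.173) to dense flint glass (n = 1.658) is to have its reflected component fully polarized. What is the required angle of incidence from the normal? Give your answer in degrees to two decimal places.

θ_B ≈ 37.34°

tan θ_B = n₂/n₁ = 1.658/2.173 = 0.7630. Taking the arctangent, θ_B = 37.34°.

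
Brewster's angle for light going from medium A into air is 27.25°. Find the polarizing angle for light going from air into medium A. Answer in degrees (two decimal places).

θ_B' ≈ 62.75°

The two Brewster angles are complementary: θ_B' = 90° − θ_B = 90° − 27.25° = 62.75°.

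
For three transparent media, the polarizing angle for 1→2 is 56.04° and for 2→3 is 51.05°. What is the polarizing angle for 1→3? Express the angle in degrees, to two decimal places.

Each Brewster angle gives a ratio: n₂/n₁ = tan 56.04° = 1.4848, n₃/n₂ = tan 51.05° = 1.2371.
Multiplying, n₃/n₁ = 1.4848 × 1.2371 = 1.8368, and θ_B(1→3) = arctan 1.8368 = 61.44°.

θ_B ≈ 61.44°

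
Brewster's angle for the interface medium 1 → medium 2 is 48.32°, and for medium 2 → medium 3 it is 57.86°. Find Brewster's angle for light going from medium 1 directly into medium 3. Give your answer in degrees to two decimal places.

θ_B ≈ 60.78°

Each Brewster angle gives a ratio: n₂/n₁ = tan 48.32° = 1.1232, n₃/n₂ = tan 57.86° = 1.5917.
n₃/n₁ = 1.7877. Then tan θ_B(1→3) = n₃/n₁, so θ_B(1→3) = arctan(1.7877) = 60.78°.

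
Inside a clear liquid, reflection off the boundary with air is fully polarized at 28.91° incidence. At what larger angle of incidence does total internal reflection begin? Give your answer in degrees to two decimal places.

n₂/n₁ = tan 28.91° = 0.5523; the critical angle satisfies sin θ_c = n₂/n₁.
θ_c = arcsin(0.5523) = 33.52°.

θ_c ≈ 33.52°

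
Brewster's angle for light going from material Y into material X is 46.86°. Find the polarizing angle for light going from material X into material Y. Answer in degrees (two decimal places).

Reversing the direction swaps n₁ and n₂, so tan θ_B' = 1/tan θ_B and θ_B' = 90° − θ_B.
Hence θ_B' = 90° − 46.86° = 43.14°.

θ_B' ≈ 43.14°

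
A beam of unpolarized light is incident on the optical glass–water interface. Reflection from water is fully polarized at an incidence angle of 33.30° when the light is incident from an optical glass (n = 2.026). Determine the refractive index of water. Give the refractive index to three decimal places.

Brewster's law: tan θ_B = n₂/n₁ (light incident in an optical glass, refracted into water).
n₂ = n₁ tan θ_B = 2.026 × tan 33.30° = 1.331.

n ≈ 1.331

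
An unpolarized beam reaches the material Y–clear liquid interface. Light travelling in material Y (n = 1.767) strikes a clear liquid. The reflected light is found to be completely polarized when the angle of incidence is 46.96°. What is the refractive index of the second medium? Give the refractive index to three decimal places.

At the polarizing angle, tan θ_B = n₂/n₁ with n₁ on the incident side (material Y) and n₂ on the transmitted side (a clear liquid).
n₂ = n₁ tan θ_B = 1.767 × tan 46.96° = 1.892.

n ≈ 1.892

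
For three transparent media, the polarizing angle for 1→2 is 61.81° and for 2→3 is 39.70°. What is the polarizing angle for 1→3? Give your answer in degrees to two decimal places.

tan θ_B(1→2) = n₂/n₁ = tan 61.81° = 1.8658.
tan θ_B(2→3) = n₃/n₂ = tan 39.70° = 0.8302.
Multiplying, n₃/n₁ = 1.8658 × 0.8302 = 1.5490, and θ_B(1→3) = arctan 1.5490 = 57.15°.

θ_B ≈ 57.15°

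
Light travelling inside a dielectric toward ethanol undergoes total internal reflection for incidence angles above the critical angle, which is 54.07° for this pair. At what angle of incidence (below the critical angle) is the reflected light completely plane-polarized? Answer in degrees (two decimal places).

At the critical angle sin θ_c = n₂/n₁, giving n₂/n₁ = sin 54.07° = 0.8097.
Then tan θ_B = n₂/n₁ = 0.8097, so θ_B = arctan 0.8097 = 39.00°.

θ_B ≈ 39.00°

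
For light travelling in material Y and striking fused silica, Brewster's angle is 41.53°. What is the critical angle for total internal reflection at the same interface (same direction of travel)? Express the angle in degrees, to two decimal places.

n₂/n₁ = tan 41.53° = 0.8857; the critical angle satisfies sin θ_c = n₂/n₁.
θ_c = arcsin(0.8857) = 62.33°.

θ_c ≈ 62.33°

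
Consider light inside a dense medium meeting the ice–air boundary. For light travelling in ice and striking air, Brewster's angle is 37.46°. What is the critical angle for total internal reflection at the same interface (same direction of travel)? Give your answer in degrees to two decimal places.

θ_c ≈ 50.02°

From Brewster, n₂/n₁ = tan θ_B = tan 37.46° = 0.7662.
Then sin θ_c = n₂/n₁ = 0.7662, so θ_c = arcsin 0.7662 = 50.02°.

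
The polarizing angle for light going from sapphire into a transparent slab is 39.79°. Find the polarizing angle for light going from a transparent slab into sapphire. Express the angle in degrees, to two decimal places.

θ_B' ≈ 50.21°

tan θ_B' = n₁/n₂ = 1/tan θ_B, so θ_B' = 90° − θ_B.
θ_B' = 90° − 39.79° = 50.21°.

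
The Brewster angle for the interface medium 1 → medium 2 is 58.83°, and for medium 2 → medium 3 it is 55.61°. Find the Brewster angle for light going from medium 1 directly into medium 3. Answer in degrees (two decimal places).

θ_B ≈ 67.51°

n₂/n₁ = tan 58.83° = 1.6531 and n₃/n₂ = tan 55.61° = 1.4610.
n₃/n₁ = 2.4153. Then tan θ_B(1→3) = n₃/n₁, so θ_B(1→3) = arctan(2.4153) = 67.51°.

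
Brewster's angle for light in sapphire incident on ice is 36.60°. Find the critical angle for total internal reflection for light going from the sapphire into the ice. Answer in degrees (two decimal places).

n₂/n₁ = tan 36.60° = 0.7427; the critical angle satisfies sin θ_c = n₂/n₁.
θ_c = arcsin(0.7427) = 47.96°.

θ_c ≈ 47.96°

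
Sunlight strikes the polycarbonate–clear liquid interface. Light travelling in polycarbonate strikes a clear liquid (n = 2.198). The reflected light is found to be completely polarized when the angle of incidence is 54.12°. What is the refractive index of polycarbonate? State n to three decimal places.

n ≈ 1.590

Full polarization of the reflected beam means tan θ_B = n₂/n₁, where n₁ is the incident medium (polycarbonate).
n₁ = n₂ / tan θ_B = 2.198 / tan 54.12° = 1.590.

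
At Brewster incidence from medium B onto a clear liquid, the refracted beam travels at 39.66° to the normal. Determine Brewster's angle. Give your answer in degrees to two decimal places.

θ_B ≈ 50.34°

Brewster's condition makes the reflected and refracted beams perpendicular: θ_B + θ_t = 90°.
θ_B = 90° − 39.66° = 50.34°.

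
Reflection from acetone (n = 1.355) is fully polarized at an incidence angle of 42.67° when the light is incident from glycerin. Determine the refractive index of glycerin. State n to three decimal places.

n ≈ 1.470

Brewster's law: tan θ_B = n₂/n₁ (light incident in glycerin, refracted into acetone).
n₁ = n₂ / tan θ_B = 1.355 / tan 42.67° = 1.470.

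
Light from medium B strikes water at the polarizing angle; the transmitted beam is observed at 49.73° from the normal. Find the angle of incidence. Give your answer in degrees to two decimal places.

At Brewster's angle the reflected and refracted rays are perpendicular, so θ_B + θ_t = 90°.
θ_B = 90° − 49.73° = 40.27°.

θ_B ≈ 40.27°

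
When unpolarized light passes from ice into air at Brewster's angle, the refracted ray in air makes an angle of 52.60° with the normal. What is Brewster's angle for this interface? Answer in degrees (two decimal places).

Since the reflected and refracted rays are at right angles at the polarizing angle, θ_B + θ_t = 90°.
θ_B = 90° − 52.60° = 37.40°.

θ_B ≈ 37.40°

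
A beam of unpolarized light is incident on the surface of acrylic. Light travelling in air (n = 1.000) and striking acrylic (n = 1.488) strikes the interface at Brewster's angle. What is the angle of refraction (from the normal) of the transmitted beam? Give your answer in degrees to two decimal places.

θ_B = arctan(n₂/n₁) = arctan(1.488/1.000) = 56.10°.
Since θ_B + θ_t = 90° at Brewster incidence, θ_t = 90° − 56.10° = 33.90°.

θ_t ≈ 33.90°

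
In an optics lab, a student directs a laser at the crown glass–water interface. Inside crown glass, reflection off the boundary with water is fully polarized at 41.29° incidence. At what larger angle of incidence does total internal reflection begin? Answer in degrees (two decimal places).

From Brewster, n₂/n₁ = tan θ_B = tan 41.29° = 0.8782.
Then sin θ_c = n₂/n₁ = 0.8782, so θ_c = arcsin 0.8782 = 61.43°.

θ_c ≈ 61.43°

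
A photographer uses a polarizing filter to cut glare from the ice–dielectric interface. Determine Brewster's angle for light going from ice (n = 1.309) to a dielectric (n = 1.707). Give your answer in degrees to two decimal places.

At Brewster's angle the reflected and refracted rays are perpendicular, which with Snell's law gives tan θ_B = n₂/n₁.
tan θ_B = n₂/n₁ = 1.707/1.309 = 1.3040. Taking the arctangent, θ_B = 52.52°.

θ_B ≈ 52.52°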